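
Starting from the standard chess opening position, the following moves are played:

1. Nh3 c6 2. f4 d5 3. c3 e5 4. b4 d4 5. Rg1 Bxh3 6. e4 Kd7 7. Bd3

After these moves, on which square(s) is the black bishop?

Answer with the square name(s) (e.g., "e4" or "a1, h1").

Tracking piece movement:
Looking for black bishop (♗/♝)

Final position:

  a b c d e f g h
  ─────────────────
8│♜ ♞ · ♛ · ♝ ♞ ♜│8
7│♟ ♟ · ♚ · ♟ ♟ ♟│7
6│· · ♟ · · · · ·│6
5│· · · · ♟ · · ·│5
4│· ♙ · ♟ ♙ ♙ · ·│4
3│· · ♙ ♗ · · · ♝│3
2│♙ · · ♙ · · ♙ ♙│2
1│♖ ♘ ♗ ♕ ♔ · ♖ ·│1
  ─────────────────
  a b c d e f g h


f8, h3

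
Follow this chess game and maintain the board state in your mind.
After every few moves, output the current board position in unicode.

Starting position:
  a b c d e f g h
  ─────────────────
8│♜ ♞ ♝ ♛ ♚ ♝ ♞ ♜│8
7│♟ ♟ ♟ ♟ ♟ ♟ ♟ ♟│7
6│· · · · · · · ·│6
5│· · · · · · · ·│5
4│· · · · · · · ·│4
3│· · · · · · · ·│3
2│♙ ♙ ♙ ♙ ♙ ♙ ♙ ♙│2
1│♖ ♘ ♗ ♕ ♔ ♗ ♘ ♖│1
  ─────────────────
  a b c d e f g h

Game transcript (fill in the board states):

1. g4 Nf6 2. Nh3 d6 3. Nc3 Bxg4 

  a b c d e f g h
  ─────────────────
8│♜ ♞ · ♛ ♚ ♝ · ♜│8
7│♟ ♟ ♟ · ♟ ♟ ♟ ♟│7
6│· · · ♟ · ♞ · ·│6
5│· · · · · · · ·│5
4│· · · · · · ♝ ·│4
3│· · ♘ · · · · ♘│3
2│♙ ♙ ♙ ♙ ♙ ♙ · ♙│2
1│♖ · ♗ ♕ ♔ ♗ · ♖│1
  ─────────────────
  a b c d e f g h

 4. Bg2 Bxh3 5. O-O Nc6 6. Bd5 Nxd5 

  a b c d e f g h
  ─────────────────
8│♜ · · ♛ ♚ ♝ · ♜│8
7│♟ ♟ ♟ · ♟ ♟ ♟ ♟│7
6│· · ♞ ♟ · · · ·│6
5│· · · ♞ · · · ·│5
4│· · · · · · · ·│4
3│· · ♘ · · · · ♝│3
2│♙ ♙ ♙ ♙ ♙ ♙ · ♙│2
1│♖ · ♗ ♕ · ♖ ♔ ·│1
  ─────────────────
  a b c d e f g h

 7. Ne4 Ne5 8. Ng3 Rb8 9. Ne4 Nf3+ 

  a b c d e f g h
  ─────────────────
8│· ♜ · ♛ ♚ ♝ · ♜│8
7│♟ ♟ ♟ · ♟ ♟ ♟ ♟│7
6│· · · ♟ · · · ·│6
5│· · · ♞ · · · ·│5
4│· · · · ♘ · · ·│4
3│· · · · · ♞ · ♝│3
2│♙ ♙ ♙ ♙ ♙ ♙ · ♙│2
1│♖ · ♗ ♕ · ♖ ♔ ·│1
  ─────────────────
  a b c d e f g h

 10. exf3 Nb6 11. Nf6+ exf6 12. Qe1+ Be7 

  a b c d e f g h
  ─────────────────
8│· ♜ · ♛ ♚ · · ♜│8
7│♟ ♟ ♟ · ♝ ♟ ♟ ♟│7
6│· ♞ · ♟ · ♟ · ·│6
5│· · · · · · · ·│5
4│· · · · · · · ·│4
3│· · · · · ♙ · ♝│3
2│♙ ♙ ♙ ♙ · ♙ · ♙│2
1│♖ · ♗ · ♕ ♖ ♔ ·│1
  ─────────────────
  a b c d e f g h

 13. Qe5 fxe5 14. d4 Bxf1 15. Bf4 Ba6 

  a b c d e f g h
  ─────────────────
8│· ♜ · ♛ ♚ · · ♜│8
7│♟ ♟ ♟ · ♝ ♟ ♟ ♟│7
6│♝ ♞ · ♟ · · · ·│6
5│· · · · ♟ · · ·│5
4│· · · ♙ · ♗ · ·│4
3│· · · · · ♙ · ·│3
2│♙ ♙ ♙ · · ♙ · ♙│2
1│♖ · · · · · ♔ ·│1
  ─────────────────
  a b c d e f g h



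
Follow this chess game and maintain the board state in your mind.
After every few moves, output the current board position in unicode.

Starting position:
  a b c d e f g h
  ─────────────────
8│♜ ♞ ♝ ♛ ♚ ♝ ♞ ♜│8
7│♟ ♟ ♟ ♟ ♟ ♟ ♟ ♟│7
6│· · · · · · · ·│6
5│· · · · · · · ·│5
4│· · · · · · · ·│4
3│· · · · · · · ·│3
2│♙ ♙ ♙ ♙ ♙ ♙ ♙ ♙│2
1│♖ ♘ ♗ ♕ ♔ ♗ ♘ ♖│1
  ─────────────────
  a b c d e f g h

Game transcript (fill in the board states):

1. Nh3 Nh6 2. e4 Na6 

  a b c d e f g h
  ─────────────────
8│♜ · ♝ ♛ ♚ ♝ · ♜│8
7│♟ ♟ ♟ ♟ ♟ ♟ ♟ ♟│7
6│♞ · · · · · · ♞│6
5│· · · · · · · ·│5
4│· · · · ♙ · · ·│4
3│· · · · · · · ♘│3
2│♙ ♙ ♙ ♙ · ♙ ♙ ♙│2
1│♖ ♘ ♗ ♕ ♔ ♗ · ♖│1
  ─────────────────
  a b c d e f g h

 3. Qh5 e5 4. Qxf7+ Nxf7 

  a b c d e f g h
  ─────────────────
8│♜ · ♝ ♛ ♚ ♝ · ♜│8
7│♟ ♟ ♟ ♟ · ♞ ♟ ♟│7
6│♞ · · · · · · ·│6
5│· · · · ♟ · · ·│5
4│· · · · ♙ · · ·│4
3│· · · · · · · ♘│3
2│♙ ♙ ♙ ♙ · ♙ ♙ ♙│2
1│♖ ♘ ♗ · ♔ ♗ · ♖│1
  ─────────────────
  a b c d e f g h

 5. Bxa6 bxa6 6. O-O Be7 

  a b c d e f g h
  ─────────────────
8│♜ · ♝ ♛ ♚ · · ♜│8
7│♟ · ♟ ♟ ♝ ♞ ♟ ♟│7
6│♟ · · · · · · ·│6
5│· · · · ♟ · · ·│5
4│· · · · ♙ · · ·│4
3│· · · · · · · ♘│3
2│♙ ♙ ♙ ♙ · ♙ ♙ ♙│2
1│♖ ♘ ♗ · · ♖ ♔ ·│1
  ─────────────────
  a b c d e f g h

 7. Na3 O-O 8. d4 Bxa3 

  a b c d e f g h
  ─────────────────
8│♜ · ♝ ♛ · ♜ ♚ ·│8
7│♟ · ♟ ♟ · ♞ ♟ ♟│7
6│♟ · · · · · · ·│6
5│· · · · ♟ · · ·│5
4│· · · ♙ ♙ · · ·│4
3│♝ · · · · · · ♘│3
2│♙ ♙ ♙ · · ♙ ♙ ♙│2
1│♖ · ♗ · · ♖ ♔ ·│1
  ─────────────────
  a b c d e f g h

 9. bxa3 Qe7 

  a b c d e f g h
  ─────────────────
8│♜ · ♝ · · ♜ ♚ ·│8
7│♟ · ♟ ♟ ♛ ♞ ♟ ♟│7
6│♟ · · · · · · ·│6
5│· · · · ♟ · · ·│5
4│· · · ♙ ♙ · · ·│4
3│♙ · · · · · · ♘│3
2│♙ · ♙ · · ♙ ♙ ♙│2
1│♖ · ♗ · · ♖ ♔ ·│1
  ─────────────────
  a b c d e f g h


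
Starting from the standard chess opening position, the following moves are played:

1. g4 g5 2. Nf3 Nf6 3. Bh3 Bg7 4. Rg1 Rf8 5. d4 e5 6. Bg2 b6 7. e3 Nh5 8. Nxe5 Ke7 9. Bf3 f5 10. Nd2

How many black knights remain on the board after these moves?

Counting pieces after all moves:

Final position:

  a b c d e f g h
  ─────────────────
8│♜ ♞ ♝ ♛ · ♜ · ·│8
7│♟ · ♟ ♟ ♚ · ♝ ♟│7
6│· ♟ · · · · · ·│6
5│· · · · ♘ ♟ ♟ ♞│5
4│· · · ♙ · · ♙ ·│4
3│· · · · ♙ ♗ · ·│3
2│♙ ♙ ♙ ♘ · ♙ · ♙│2
1│♖ · ♗ ♕ ♔ · ♖ ·│1
  ─────────────────
  a b c d e f g h


2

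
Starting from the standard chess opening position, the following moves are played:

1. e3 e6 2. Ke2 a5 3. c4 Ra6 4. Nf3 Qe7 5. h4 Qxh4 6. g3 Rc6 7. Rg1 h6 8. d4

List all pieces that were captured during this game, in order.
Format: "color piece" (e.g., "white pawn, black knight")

Tracking captures:
  Qxh4: captured white pawn

white pawn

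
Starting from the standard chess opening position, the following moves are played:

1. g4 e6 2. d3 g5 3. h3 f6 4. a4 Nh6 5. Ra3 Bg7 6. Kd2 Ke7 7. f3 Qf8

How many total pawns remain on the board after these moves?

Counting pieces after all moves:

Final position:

  a b c d e f g h
  ─────────────────
8│♜ ♞ ♝ · · ♛ · ♜│8
7│♟ ♟ ♟ ♟ ♚ · ♝ ♟│7
6│· · · · ♟ ♟ · ♞│6
5│· · · · · · ♟ ·│5
4│♙ · · · · · ♙ ·│4
3│♖ · · ♙ · ♙ · ♙│3
2│· ♙ ♙ ♔ ♙ · · ·│2
1│· ♘ ♗ ♕ · ♗ ♘ ♖│1
  ─────────────────
  a b c d e f g h


16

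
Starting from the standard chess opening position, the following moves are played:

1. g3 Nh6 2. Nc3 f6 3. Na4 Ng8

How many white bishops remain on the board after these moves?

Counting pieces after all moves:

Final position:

  a b c d e f g h
  ─────────────────
8│♜ ♞ ♝ ♛ ♚ ♝ ♞ ♜│8
7│♟ ♟ ♟ ♟ ♟ · ♟ ♟│7
6│· · · · · ♟ · ·│6
5│· · · · · · · ·│5
4│♘ · · · · · · ·│4
3│· · · · · · ♙ ·│3
2│♙ ♙ ♙ ♙ ♙ ♙ · ♙│2
1│♖ · ♗ ♕ ♔ ♗ ♘ ♖│1
  ─────────────────
  a b c d e f g h


2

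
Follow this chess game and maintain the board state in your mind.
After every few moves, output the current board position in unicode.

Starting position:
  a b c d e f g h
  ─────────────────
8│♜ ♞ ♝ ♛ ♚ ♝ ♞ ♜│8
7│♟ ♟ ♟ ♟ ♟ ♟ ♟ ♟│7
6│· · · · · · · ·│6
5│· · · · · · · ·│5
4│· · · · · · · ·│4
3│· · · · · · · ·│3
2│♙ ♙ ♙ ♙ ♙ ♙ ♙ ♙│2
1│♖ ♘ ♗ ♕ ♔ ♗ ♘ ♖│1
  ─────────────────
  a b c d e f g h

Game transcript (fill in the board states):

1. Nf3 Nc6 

  a b c d e f g h
  ─────────────────
8│♜ · ♝ ♛ ♚ ♝ ♞ ♜│8
7│♟ ♟ ♟ ♟ ♟ ♟ ♟ ♟│7
6│· · ♞ · · · · ·│6
5│· · · · · · · ·│5
4│· · · · · · · ·│4
3│· · · · · ♘ · ·│3
2│♙ ♙ ♙ ♙ ♙ ♙ ♙ ♙│2
1│♖ ♘ ♗ ♕ ♔ ♗ · ♖│1
  ─────────────────
  a b c d e f g h

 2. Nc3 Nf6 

  a b c d e f g h
  ─────────────────
8│♜ · ♝ ♛ ♚ ♝ · ♜│8
7│♟ ♟ ♟ ♟ ♟ ♟ ♟ ♟│7
6│· · ♞ · · ♞ · ·│6
5│· · · · · · · ·│5
4│· · · · · · · ·│4
3│· · ♘ · · ♘ · ·│3
2│♙ ♙ ♙ ♙ ♙ ♙ ♙ ♙│2
1│♖ · ♗ ♕ ♔ ♗ · ♖│1
  ─────────────────
  a b c d e f g h

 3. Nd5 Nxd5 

  a b c d e f g h
  ─────────────────
8│♜ · ♝ ♛ ♚ ♝ · ♜│8
7│♟ ♟ ♟ ♟ ♟ ♟ ♟ ♟│7
6│· · ♞ · · · · ·│6
5│· · · ♞ · · · ·│5
4│· · · · · · · ·│4
3│· · · · · ♘ · ·│3
2│♙ ♙ ♙ ♙ ♙ ♙ ♙ ♙│2
1│♖ · ♗ ♕ ♔ ♗ · ♖│1
  ─────────────────
  a b c d e f g h

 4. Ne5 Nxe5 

  a b c d e f g h
  ─────────────────
8│♜ · ♝ ♛ ♚ ♝ · ♜│8
7│♟ ♟ ♟ ♟ ♟ ♟ ♟ ♟│7
6│· · · · · · · ·│6
5│· · · ♞ ♞ · · ·│5
4│· · · · · · · ·│4
3│· · · · · · · ·│3
2│♙ ♙ ♙ ♙ ♙ ♙ ♙ ♙│2
1│♖ · ♗ ♕ ♔ ♗ · ♖│1
  ─────────────────
  a b c d e f g h



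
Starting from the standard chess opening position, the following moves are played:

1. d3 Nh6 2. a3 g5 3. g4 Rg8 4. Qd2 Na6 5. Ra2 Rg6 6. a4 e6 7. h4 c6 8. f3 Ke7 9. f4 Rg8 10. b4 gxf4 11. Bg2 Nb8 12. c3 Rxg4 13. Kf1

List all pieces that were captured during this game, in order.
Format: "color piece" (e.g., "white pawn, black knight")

Tracking captures:
  gxf4: captured white pawn
  Rxg4: captured white pawn

white pawn, white pawn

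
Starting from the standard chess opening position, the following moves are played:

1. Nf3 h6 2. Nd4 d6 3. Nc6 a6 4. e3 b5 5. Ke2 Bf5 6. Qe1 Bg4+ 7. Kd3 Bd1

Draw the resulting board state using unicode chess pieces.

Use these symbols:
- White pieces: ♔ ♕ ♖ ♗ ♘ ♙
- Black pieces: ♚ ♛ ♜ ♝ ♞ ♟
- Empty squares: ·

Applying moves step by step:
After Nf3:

♜ ♞ ♝ ♛ ♚ ♝ ♞ ♜
♟ ♟ ♟ ♟ ♟ ♟ ♟ ♟
· · · · · · · ·
· · · · · · · ·
· · · · · · · ·
· · · · · ♘ · ·
♙ ♙ ♙ ♙ ♙ ♙ ♙ ♙
♖ ♘ ♗ ♕ ♔ ♗ · ♖


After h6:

♜ ♞ ♝ ♛ ♚ ♝ ♞ ♜
♟ ♟ ♟ ♟ ♟ ♟ ♟ ·
· · · · · · · ♟
· · · · · · · ·
· · · · · · · ·
· · · · · ♘ · ·
♙ ♙ ♙ ♙ ♙ ♙ ♙ ♙
♖ ♘ ♗ ♕ ♔ ♗ · ♖


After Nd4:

♜ ♞ ♝ ♛ ♚ ♝ ♞ ♜
♟ ♟ ♟ ♟ ♟ ♟ ♟ ·
· · · · · · · ♟
· · · · · · · ·
· · · ♘ · · · ·
· · · · · · · ·
♙ ♙ ♙ ♙ ♙ ♙ ♙ ♙
♖ ♘ ♗ ♕ ♔ ♗ · ♖


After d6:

♜ ♞ ♝ ♛ ♚ ♝ ♞ ♜
♟ ♟ ♟ · ♟ ♟ ♟ ·
· · · ♟ · · · ♟
· · · · · · · ·
· · · ♘ · · · ·
· · · · · · · ·
♙ ♙ ♙ ♙ ♙ ♙ ♙ ♙
♖ ♘ ♗ ♕ ♔ ♗ · ♖


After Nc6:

♜ ♞ ♝ ♛ ♚ ♝ ♞ ♜
♟ ♟ ♟ · ♟ ♟ ♟ ·
· · ♘ ♟ · · · ♟
· · · · · · · ·
· · · · · · · ·
· · · · · · · ·
♙ ♙ ♙ ♙ ♙ ♙ ♙ ♙
♖ ♘ ♗ ♕ ♔ ♗ · ♖


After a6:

♜ ♞ ♝ ♛ ♚ ♝ ♞ ♜
· ♟ ♟ · ♟ ♟ ♟ ·
♟ · ♘ ♟ · · · ♟
· · · · · · · ·
· · · · · · · ·
· · · · · · · ·
♙ ♙ ♙ ♙ ♙ ♙ ♙ ♙
♖ ♘ ♗ ♕ ♔ ♗ · ♖


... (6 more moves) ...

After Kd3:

♜ ♞ · ♛ ♚ ♝ ♞ ♜
· · ♟ · ♟ ♟ ♟ ·
♟ · ♘ ♟ · · · ♟
· ♟ · · · · · ·
· · · · · · ♝ ·
· · · ♔ ♙ · · ·
♙ ♙ ♙ ♙ · ♙ ♙ ♙
♖ ♘ ♗ · ♕ ♗ · ♖


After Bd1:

♜ ♞ · ♛ ♚ ♝ ♞ ♜
· · ♟ · ♟ ♟ ♟ ·
♟ · ♘ ♟ · · · ♟
· ♟ · · · · · ·
· · · · · · · ·
· · · ♔ ♙ · · ·
♙ ♙ ♙ ♙ · ♙ ♙ ♙
♖ ♘ ♗ ♝ ♕ ♗ · ♖



  a b c d e f g h
  ─────────────────
8│♜ ♞ · ♛ ♚ ♝ ♞ ♜│8
7│· · ♟ · ♟ ♟ ♟ ·│7
6│♟ · ♘ ♟ · · · ♟│6
5│· ♟ · · · · · ·│5
4│· · · · · · · ·│4
3│· · · ♔ ♙ · · ·│3
2│♙ ♙ ♙ ♙ · ♙ ♙ ♙│2
1│♖ ♘ ♗ ♝ ♕ ♗ · ♖│1
  ─────────────────
  a b c d e f g h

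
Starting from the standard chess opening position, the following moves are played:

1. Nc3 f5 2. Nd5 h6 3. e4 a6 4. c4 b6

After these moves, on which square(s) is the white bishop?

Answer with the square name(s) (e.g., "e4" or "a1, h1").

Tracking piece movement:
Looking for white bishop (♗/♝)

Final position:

  a b c d e f g h
  ─────────────────
8│♜ ♞ ♝ ♛ ♚ ♝ ♞ ♜│8
7│· · ♟ ♟ ♟ · ♟ ·│7
6│♟ ♟ · · · · · ♟│6
5│· · · ♘ · ♟ · ·│5
4│· · ♙ · ♙ · · ·│4
3│· · · · · · · ·│3
2│♙ ♙ · ♙ · ♙ ♙ ♙│2
1│♖ · ♗ ♕ ♔ ♗ ♘ ♖│1
  ─────────────────
  a b c d e f g h


c1, f1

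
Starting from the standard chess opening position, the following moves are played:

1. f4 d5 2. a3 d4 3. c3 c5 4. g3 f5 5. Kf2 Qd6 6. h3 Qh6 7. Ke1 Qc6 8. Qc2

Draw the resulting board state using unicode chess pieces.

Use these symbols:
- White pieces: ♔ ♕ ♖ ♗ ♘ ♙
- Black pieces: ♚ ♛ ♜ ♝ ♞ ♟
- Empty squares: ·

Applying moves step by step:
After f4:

♜ ♞ ♝ ♛ ♚ ♝ ♞ ♜
♟ ♟ ♟ ♟ ♟ ♟ ♟ ♟
· · · · · · · ·
· · · · · · · ·
· · · · · ♙ · ·
· · · · · · · ·
♙ ♙ ♙ ♙ ♙ · ♙ ♙
♖ ♘ ♗ ♕ ♔ ♗ ♘ ♖


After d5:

♜ ♞ ♝ ♛ ♚ ♝ ♞ ♜
♟ ♟ ♟ · ♟ ♟ ♟ ♟
· · · · · · · ·
· · · ♟ · · · ·
· · · · · ♙ · ·
· · · · · · · ·
♙ ♙ ♙ ♙ ♙ · ♙ ♙
♖ ♘ ♗ ♕ ♔ ♗ ♘ ♖


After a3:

♜ ♞ ♝ ♛ ♚ ♝ ♞ ♜
♟ ♟ ♟ · ♟ ♟ ♟ ♟
· · · · · · · ·
· · · ♟ · · · ·
· · · · · ♙ · ·
♙ · · · · · · ·
· ♙ ♙ ♙ ♙ · ♙ ♙
♖ ♘ ♗ ♕ ♔ ♗ ♘ ♖


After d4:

♜ ♞ ♝ ♛ ♚ ♝ ♞ ♜
♟ ♟ ♟ · ♟ ♟ ♟ ♟
· · · · · · · ·
· · · · · · · ·
· · · ♟ · ♙ · ·
♙ · · · · · · ·
· ♙ ♙ ♙ ♙ · ♙ ♙
♖ ♘ ♗ ♕ ♔ ♗ ♘ ♖


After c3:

♜ ♞ ♝ ♛ ♚ ♝ ♞ ♜
♟ ♟ ♟ · ♟ ♟ ♟ ♟
· · · · · · · ·
· · · · · · · ·
· · · ♟ · ♙ · ·
♙ · ♙ · · · · ·
· ♙ · ♙ ♙ · ♙ ♙
♖ ♘ ♗ ♕ ♔ ♗ ♘ ♖


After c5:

♜ ♞ ♝ ♛ ♚ ♝ ♞ ♜
♟ ♟ · · ♟ ♟ ♟ ♟
· · · · · · · ·
· · ♟ · · · · ·
· · · ♟ · ♙ · ·
♙ · ♙ · · · · ·
· ♙ · ♙ ♙ · ♙ ♙
♖ ♘ ♗ ♕ ♔ ♗ ♘ ♖


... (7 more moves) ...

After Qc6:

♜ ♞ ♝ · ♚ ♝ ♞ ♜
♟ ♟ · · ♟ · ♟ ♟
· · ♛ · · · · ·
· · ♟ · · ♟ · ·
· · · ♟ · ♙ · ·
♙ · ♙ · · · ♙ ♙
· ♙ · ♙ ♙ · · ·
♖ ♘ ♗ ♕ ♔ ♗ ♘ ♖


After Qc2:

♜ ♞ ♝ · ♚ ♝ ♞ ♜
♟ ♟ · · ♟ · ♟ ♟
· · ♛ · · · · ·
· · ♟ · · ♟ · ·
· · · ♟ · ♙ · ·
♙ · ♙ · · · ♙ ♙
· ♙ ♕ ♙ ♙ · · ·
♖ ♘ ♗ · ♔ ♗ ♘ ♖



  a b c d e f g h
  ─────────────────
8│♜ ♞ ♝ · ♚ ♝ ♞ ♜│8
7│♟ ♟ · · ♟ · ♟ ♟│7
6│· · ♛ · · · · ·│6
5│· · ♟ · · ♟ · ·│5
4│· · · ♟ · ♙ · ·│4
3│♙ · ♙ · · · ♙ ♙│3
2│· ♙ ♕ ♙ ♙ · · ·│2
1│♖ ♘ ♗ · ♔ ♗ ♘ ♖│1
  ─────────────────
  a b c d e f g h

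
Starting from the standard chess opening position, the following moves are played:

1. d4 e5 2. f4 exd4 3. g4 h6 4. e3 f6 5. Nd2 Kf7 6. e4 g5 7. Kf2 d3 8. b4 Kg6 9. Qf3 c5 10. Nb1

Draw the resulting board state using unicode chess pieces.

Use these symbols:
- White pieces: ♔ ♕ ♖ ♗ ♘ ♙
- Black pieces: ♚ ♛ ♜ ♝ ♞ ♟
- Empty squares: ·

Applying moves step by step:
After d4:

♜ ♞ ♝ ♛ ♚ ♝ ♞ ♜
♟ ♟ ♟ ♟ ♟ ♟ ♟ ♟
· · · · · · · ·
· · · · · · · ·
· · · ♙ · · · ·
· · · · · · · ·
♙ ♙ ♙ · ♙ ♙ ♙ ♙
♖ ♘ ♗ ♕ ♔ ♗ ♘ ♖


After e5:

♜ ♞ ♝ ♛ ♚ ♝ ♞ ♜
♟ ♟ ♟ ♟ · ♟ ♟ ♟
· · · · · · · ·
· · · · ♟ · · ·
· · · ♙ · · · ·
· · · · · · · ·
♙ ♙ ♙ · ♙ ♙ ♙ ♙
♖ ♘ ♗ ♕ ♔ ♗ ♘ ♖


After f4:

♜ ♞ ♝ ♛ ♚ ♝ ♞ ♜
♟ ♟ ♟ ♟ · ♟ ♟ ♟
· · · · · · · ·
· · · · ♟ · · ·
· · · ♙ · ♙ · ·
· · · · · · · ·
♙ ♙ ♙ · ♙ · ♙ ♙
♖ ♘ ♗ ♕ ♔ ♗ ♘ ♖


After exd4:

♜ ♞ ♝ ♛ ♚ ♝ ♞ ♜
♟ ♟ ♟ ♟ · ♟ ♟ ♟
· · · · · · · ·
· · · · · · · ·
· · · ♟ · ♙ · ·
· · · · · · · ·
♙ ♙ ♙ · ♙ · ♙ ♙
♖ ♘ ♗ ♕ ♔ ♗ ♘ ♖


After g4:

♜ ♞ ♝ ♛ ♚ ♝ ♞ ♜
♟ ♟ ♟ ♟ · ♟ ♟ ♟
· · · · · · · ·
· · · · · · · ·
· · · ♟ · ♙ ♙ ·
· · · · · · · ·
♙ ♙ ♙ · ♙ · · ♙
♖ ♘ ♗ ♕ ♔ ♗ ♘ ♖


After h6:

♜ ♞ ♝ ♛ ♚ ♝ ♞ ♜
♟ ♟ ♟ ♟ · ♟ ♟ ·
· · · · · · · ♟
· · · · · · · ·
· · · ♟ · ♙ ♙ ·
· · · · · · · ·
♙ ♙ ♙ · ♙ · · ♙
♖ ♘ ♗ ♕ ♔ ♗ ♘ ♖


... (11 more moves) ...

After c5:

♜ ♞ ♝ ♛ · ♝ ♞ ♜
♟ ♟ · ♟ · · · ·
· · · · · ♟ ♚ ♟
· · ♟ · · · ♟ ·
· ♙ · · ♙ ♙ ♙ ·
· · · ♟ · ♕ · ·
♙ · ♙ ♘ · ♔ · ♙
♖ · ♗ · · ♗ ♘ ♖


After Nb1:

♜ ♞ ♝ ♛ · ♝ ♞ ♜
♟ ♟ · ♟ · · · ·
· · · · · ♟ ♚ ♟
· · ♟ · · · ♟ ·
· ♙ · · ♙ ♙ ♙ ·
· · · ♟ · ♕ · ·
♙ · ♙ · · ♔ · ♙
♖ ♘ ♗ · · ♗ ♘ ♖



  a b c d e f g h
  ─────────────────
8│♜ ♞ ♝ ♛ · ♝ ♞ ♜│8
7│♟ ♟ · ♟ · · · ·│7
6│· · · · · ♟ ♚ ♟│6
5│· · ♟ · · · ♟ ·│5
4│· ♙ · · ♙ ♙ ♙ ·│4
3│· · · ♟ · ♕ · ·│3
2│♙ · ♙ · · ♔ · ♙│2
1│♖ ♘ ♗ · · ♗ ♘ ♖│1
  ─────────────────
  a b c d e f g h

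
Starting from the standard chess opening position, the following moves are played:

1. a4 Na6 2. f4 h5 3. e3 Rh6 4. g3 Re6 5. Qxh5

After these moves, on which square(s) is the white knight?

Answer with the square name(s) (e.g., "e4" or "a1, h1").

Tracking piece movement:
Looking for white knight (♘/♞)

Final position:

  a b c d e f g h
  ─────────────────
8│♜ · ♝ ♛ ♚ ♝ ♞ ·│8
7│♟ ♟ ♟ ♟ ♟ ♟ ♟ ·│7
6│♞ · · · ♜ · · ·│6
5│· · · · · · · ♕│5
4│♙ · · · · ♙ · ·│4
3│· · · · ♙ · ♙ ·│3
2│· ♙ ♙ ♙ · · · ♙│2
1│♖ ♘ ♗ · ♔ ♗ ♘ ♖│1
  ─────────────────
  a b c d e f g h


b1, g1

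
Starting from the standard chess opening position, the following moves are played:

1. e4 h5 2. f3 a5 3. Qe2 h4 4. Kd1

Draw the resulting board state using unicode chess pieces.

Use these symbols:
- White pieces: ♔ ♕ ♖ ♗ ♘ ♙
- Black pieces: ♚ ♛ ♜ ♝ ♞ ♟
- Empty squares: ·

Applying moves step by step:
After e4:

♜ ♞ ♝ ♛ ♚ ♝ ♞ ♜
♟ ♟ ♟ ♟ ♟ ♟ ♟ ♟
· · · · · · · ·
· · · · · · · ·
· · · · ♙ · · ·
· · · · · · · ·
♙ ♙ ♙ ♙ · ♙ ♙ ♙
♖ ♘ ♗ ♕ ♔ ♗ ♘ ♖


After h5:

♜ ♞ ♝ ♛ ♚ ♝ ♞ ♜
♟ ♟ ♟ ♟ ♟ ♟ ♟ ·
· · · · · · · ·
· · · · · · · ♟
· · · · ♙ · · ·
· · · · · · · ·
♙ ♙ ♙ ♙ · ♙ ♙ ♙
♖ ♘ ♗ ♕ ♔ ♗ ♘ ♖


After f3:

♜ ♞ ♝ ♛ ♚ ♝ ♞ ♜
♟ ♟ ♟ ♟ ♟ ♟ ♟ ·
· · · · · · · ·
· · · · · · · ♟
· · · · ♙ · · ·
· · · · · ♙ · ·
♙ ♙ ♙ ♙ · · ♙ ♙
♖ ♘ ♗ ♕ ♔ ♗ ♘ ♖


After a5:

♜ ♞ ♝ ♛ ♚ ♝ ♞ ♜
· ♟ ♟ ♟ ♟ ♟ ♟ ·
· · · · · · · ·
♟ · · · · · · ♟
· · · · ♙ · · ·
· · · · · ♙ · ·
♙ ♙ ♙ ♙ · · ♙ ♙
♖ ♘ ♗ ♕ ♔ ♗ ♘ ♖


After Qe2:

♜ ♞ ♝ ♛ ♚ ♝ ♞ ♜
· ♟ ♟ ♟ ♟ ♟ ♟ ·
· · · · · · · ·
♟ · · · · · · ♟
· · · · ♙ · · ·
· · · · · ♙ · ·
♙ ♙ ♙ ♙ ♕ · ♙ ♙
♖ ♘ ♗ · ♔ ♗ ♘ ♖


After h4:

♜ ♞ ♝ ♛ ♚ ♝ ♞ ♜
· ♟ ♟ ♟ ♟ ♟ ♟ ·
· · · · · · · ·
♟ · · · · · · ·
· · · · ♙ · · ♟
· · · · · ♙ · ·
♙ ♙ ♙ ♙ ♕ · ♙ ♙
♖ ♘ ♗ · ♔ ♗ ♘ ♖


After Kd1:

♜ ♞ ♝ ♛ ♚ ♝ ♞ ♜
· ♟ ♟ ♟ ♟ ♟ ♟ ·
· · · · · · · ·
♟ · · · · · · ·
· · · · ♙ · · ♟
· · · · · ♙ · ·
♙ ♙ ♙ ♙ ♕ · ♙ ♙
♖ ♘ ♗ ♔ · ♗ ♘ ♖



  a b c d e f g h
  ─────────────────
8│♜ ♞ ♝ ♛ ♚ ♝ ♞ ♜│8
7│· ♟ ♟ ♟ ♟ ♟ ♟ ·│7
6│· · · · · · · ·│6
5│♟ · · · · · · ·│5
4│· · · · ♙ · · ♟│4
3│· · · · · ♙ · ·│3
2│♙ ♙ ♙ ♙ ♕ · ♙ ♙│2
1│♖ ♘ ♗ ♔ · ♗ ♘ ♖│1
  ─────────────────
  a b c d e f g h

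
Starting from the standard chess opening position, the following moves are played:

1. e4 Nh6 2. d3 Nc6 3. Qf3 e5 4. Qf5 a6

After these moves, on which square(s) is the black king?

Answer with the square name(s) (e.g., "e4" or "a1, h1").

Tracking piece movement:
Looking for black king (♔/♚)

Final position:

  a b c d e f g h
  ─────────────────
8│♜ · ♝ ♛ ♚ ♝ · ♜│8
7│· ♟ ♟ ♟ · ♟ ♟ ♟│7
6│♟ · ♞ · · · · ♞│6
5│· · · · ♟ ♕ · ·│5
4│· · · · ♙ · · ·│4
3│· · · ♙ · · · ·│3
2│♙ ♙ ♙ · · ♙ ♙ ♙│2
1│♖ ♘ ♗ · ♔ ♗ ♘ ♖│1
  ─────────────────
  a b c d e f g h


e8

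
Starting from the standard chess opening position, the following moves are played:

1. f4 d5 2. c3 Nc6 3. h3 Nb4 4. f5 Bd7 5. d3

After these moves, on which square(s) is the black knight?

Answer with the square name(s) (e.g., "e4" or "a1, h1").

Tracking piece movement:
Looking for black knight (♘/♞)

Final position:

  a b c d e f g h
  ─────────────────
8│♜ · · ♛ ♚ ♝ ♞ ♜│8
7│♟ ♟ ♟ ♝ ♟ ♟ ♟ ♟│7
6│· · · · · · · ·│6
5│· · · ♟ · ♙ · ·│5
4│· ♞ · · · · · ·│4
3│· · ♙ ♙ · · · ♙│3
2│♙ ♙ · · ♙ · ♙ ·│2
1│♖ ♘ ♗ ♕ ♔ ♗ ♘ ♖│1
  ─────────────────
  a b c d e f g h


b4, g8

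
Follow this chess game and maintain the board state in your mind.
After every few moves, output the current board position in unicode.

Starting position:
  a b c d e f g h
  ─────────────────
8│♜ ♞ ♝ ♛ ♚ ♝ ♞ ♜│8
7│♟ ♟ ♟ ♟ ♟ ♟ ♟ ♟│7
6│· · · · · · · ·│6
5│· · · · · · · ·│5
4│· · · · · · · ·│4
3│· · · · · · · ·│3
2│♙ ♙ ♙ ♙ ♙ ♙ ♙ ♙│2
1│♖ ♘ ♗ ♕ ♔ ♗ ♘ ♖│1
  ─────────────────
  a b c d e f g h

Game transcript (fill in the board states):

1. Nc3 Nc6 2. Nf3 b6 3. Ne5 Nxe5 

  a b c d e f g h
  ─────────────────
8│♜ · ♝ ♛ ♚ ♝ ♞ ♜│8
7│♟ · ♟ ♟ ♟ ♟ ♟ ♟│7
6│· ♟ · · · · · ·│6
5│· · · · ♞ · · ·│5
4│· · · · · · · ·│4
3│· · ♘ · · · · ·│3
2│♙ ♙ ♙ ♙ ♙ ♙ ♙ ♙│2
1│♖ · ♗ ♕ ♔ ♗ · ♖│1
  ─────────────────
  a b c d e f g h

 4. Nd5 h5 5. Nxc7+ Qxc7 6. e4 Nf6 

  a b c d e f g h
  ─────────────────
8│♜ · ♝ · ♚ ♝ · ♜│8
7│♟ · ♛ ♟ ♟ ♟ ♟ ·│7
6│· ♟ · · · ♞ · ·│6
5│· · · · ♞ · · ♟│5
4│· · · · ♙ · · ·│4
3│· · · · · · · ·│3
2│♙ ♙ ♙ ♙ · ♙ ♙ ♙│2
1│♖ · ♗ ♕ ♔ ♗ · ♖│1
  ─────────────────
  a b c d e f g h

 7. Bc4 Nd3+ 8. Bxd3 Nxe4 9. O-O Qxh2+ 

  a b c d e f g h
  ─────────────────
8│♜ · ♝ · ♚ ♝ · ♜│8
7│♟ · · ♟ ♟ ♟ ♟ ·│7
6│· ♟ · · · · · ·│6
5│· · · · · · · ♟│5
4│· · · · ♞ · · ·│4
3│· · · ♗ · · · ·│3
2│♙ ♙ ♙ ♙ · ♙ ♙ ♛│2
1│♖ · ♗ ♕ · ♖ ♔ ·│1
  ─────────────────
  a b c d e f g h

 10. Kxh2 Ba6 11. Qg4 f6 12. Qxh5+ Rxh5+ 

  a b c d e f g h
  ─────────────────
8│♜ · · · ♚ ♝ · ·│8
7│♟ · · ♟ ♟ · ♟ ·│7
6│♝ ♟ · · · ♟ · ·│6
5│· · · · · · · ♜│5
4│· · · · ♞ · · ·│4
3│· · · ♗ · · · ·│3
2│♙ ♙ ♙ ♙ · ♙ ♙ ♔│2
1│♖ · ♗ · · ♖ · ·│1
  ─────────────────
  a b c d e f g h

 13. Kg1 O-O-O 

  a b c d e f g h
  ─────────────────
8│· · ♚ ♜ · ♝ · ·│8
7│♟ · · ♟ ♟ · ♟ ·│7
6│♝ ♟ · · · ♟ · ·│6
5│· · · · · · · ♜│5
4│· · · · ♞ · · ·│4
3│· · · ♗ · · · ·│3
2│♙ ♙ ♙ ♙ · ♙ ♙ ·│2
1│♖ · ♗ · · ♖ ♔ ·│1
  ─────────────────
  a b c d e f g h


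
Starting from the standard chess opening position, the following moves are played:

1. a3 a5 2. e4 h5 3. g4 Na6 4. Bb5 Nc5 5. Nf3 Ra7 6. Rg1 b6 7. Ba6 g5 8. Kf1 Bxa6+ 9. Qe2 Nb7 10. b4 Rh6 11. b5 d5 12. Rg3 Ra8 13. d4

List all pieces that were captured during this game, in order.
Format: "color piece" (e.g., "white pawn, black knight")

Tracking captures:
  Bxa6+: captured white bishop

white bishop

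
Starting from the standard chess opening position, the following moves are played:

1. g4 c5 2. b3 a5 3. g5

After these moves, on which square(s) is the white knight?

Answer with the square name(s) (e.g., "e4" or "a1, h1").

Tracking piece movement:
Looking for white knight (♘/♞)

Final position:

  a b c d e f g h
  ─────────────────
8│♜ ♞ ♝ ♛ ♚ ♝ ♞ ♜│8
7│· ♟ · ♟ ♟ ♟ ♟ ♟│7
6│· · · · · · · ·│6
5│♟ · ♟ · · · ♙ ·│5
4│· · · · · · · ·│4
3│· ♙ · · · · · ·│3
2│♙ · ♙ ♙ ♙ ♙ · ♙│2
1│♖ ♘ ♗ ♕ ♔ ♗ ♘ ♖│1
  ─────────────────
  a b c d e f g h


b1, g1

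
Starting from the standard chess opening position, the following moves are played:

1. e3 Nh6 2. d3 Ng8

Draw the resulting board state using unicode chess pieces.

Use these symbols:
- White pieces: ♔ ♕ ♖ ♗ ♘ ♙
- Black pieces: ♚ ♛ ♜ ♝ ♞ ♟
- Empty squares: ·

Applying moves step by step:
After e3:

♜ ♞ ♝ ♛ ♚ ♝ ♞ ♜
♟ ♟ ♟ ♟ ♟ ♟ ♟ ♟
· · · · · · · ·
· · · · · · · ·
· · · · · · · ·
· · · · ♙ · · ·
♙ ♙ ♙ ♙ · ♙ ♙ ♙
♖ ♘ ♗ ♕ ♔ ♗ ♘ ♖


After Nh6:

♜ ♞ ♝ ♛ ♚ ♝ · ♜
♟ ♟ ♟ ♟ ♟ ♟ ♟ ♟
· · · · · · · ♞
· · · · · · · ·
· · · · · · · ·
· · · · ♙ · · ·
♙ ♙ ♙ ♙ · ♙ ♙ ♙
♖ ♘ ♗ ♕ ♔ ♗ ♘ ♖


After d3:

♜ ♞ ♝ ♛ ♚ ♝ · ♜
♟ ♟ ♟ ♟ ♟ ♟ ♟ ♟
· · · · · · · ♞
· · · · · · · ·
· · · · · · · ·
· · · ♙ ♙ · · ·
♙ ♙ ♙ · · ♙ ♙ ♙
♖ ♘ ♗ ♕ ♔ ♗ ♘ ♖


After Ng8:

♜ ♞ ♝ ♛ ♚ ♝ ♞ ♜
♟ ♟ ♟ ♟ ♟ ♟ ♟ ♟
· · · · · · · ·
· · · · · · · ·
· · · · · · · ·
· · · ♙ ♙ · · ·
♙ ♙ ♙ · · ♙ ♙ ♙
♖ ♘ ♗ ♕ ♔ ♗ ♘ ♖



  a b c d e f g h
  ─────────────────
8│♜ ♞ ♝ ♛ ♚ ♝ ♞ ♜│8
7│♟ ♟ ♟ ♟ ♟ ♟ ♟ ♟│7
6│· · · · · · · ·│6
5│· · · · · · · ·│5
4│· · · · · · · ·│4
3│· · · ♙ ♙ · · ·│3
2│♙ ♙ ♙ · · ♙ ♙ ♙│2
1│♖ ♘ ♗ ♕ ♔ ♗ ♘ ♖│1
  ─────────────────
  a b c d e f g h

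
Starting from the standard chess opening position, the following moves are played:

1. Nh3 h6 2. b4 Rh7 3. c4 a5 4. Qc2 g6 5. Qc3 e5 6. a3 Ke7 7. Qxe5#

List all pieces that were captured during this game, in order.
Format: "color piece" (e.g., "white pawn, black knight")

Tracking captures:
  Qxe5#: captured black pawn

black pawn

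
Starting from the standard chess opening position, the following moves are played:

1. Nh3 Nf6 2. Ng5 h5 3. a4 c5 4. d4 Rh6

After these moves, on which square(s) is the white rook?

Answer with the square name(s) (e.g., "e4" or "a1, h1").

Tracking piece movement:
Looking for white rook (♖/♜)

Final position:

  a b c d e f g h
  ─────────────────
8│♜ ♞ ♝ ♛ ♚ ♝ · ·│8
7│♟ ♟ · ♟ ♟ ♟ ♟ ·│7
6│· · · · · ♞ · ♜│6
5│· · ♟ · · · ♘ ♟│5
4│♙ · · ♙ · · · ·│4
3│· · · · · · · ·│3
2│· ♙ ♙ · ♙ ♙ ♙ ♙│2
1│♖ ♘ ♗ ♕ ♔ ♗ · ♖│1
  ─────────────────
  a b c d e f g h


a1, h1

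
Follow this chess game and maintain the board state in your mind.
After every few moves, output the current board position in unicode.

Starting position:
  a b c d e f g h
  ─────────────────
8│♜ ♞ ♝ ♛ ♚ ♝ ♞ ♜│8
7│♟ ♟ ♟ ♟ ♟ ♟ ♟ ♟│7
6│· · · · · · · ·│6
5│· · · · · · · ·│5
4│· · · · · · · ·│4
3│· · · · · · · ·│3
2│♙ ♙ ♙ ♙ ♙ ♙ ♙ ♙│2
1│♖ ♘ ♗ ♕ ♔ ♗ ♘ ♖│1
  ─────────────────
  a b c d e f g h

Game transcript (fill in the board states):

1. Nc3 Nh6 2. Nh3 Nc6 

  a b c d e f g h
  ─────────────────
8│♜ · ♝ ♛ ♚ ♝ · ♜│8
7│♟ ♟ ♟ ♟ ♟ ♟ ♟ ♟│7
6│· · ♞ · · · · ♞│6
5│· · · · · · · ·│5
4│· · · · · · · ·│4
3│· · ♘ · · · · ♘│3
2│♙ ♙ ♙ ♙ ♙ ♙ ♙ ♙│2
1│♖ · ♗ ♕ ♔ ♗ · ♖│1
  ─────────────────
  a b c d e f g h

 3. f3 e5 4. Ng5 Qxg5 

  a b c d e f g h
  ─────────────────
8│♜ · ♝ · ♚ ♝ · ♜│8
7│♟ ♟ ♟ ♟ · ♟ ♟ ♟│7
6│· · ♞ · · · · ♞│6
5│· · · · ♟ · ♛ ·│5
4│· · · · · · · ·│4
3│· · ♘ · · ♙ · ·│3
2│♙ ♙ ♙ ♙ ♙ · ♙ ♙│2
1│♖ · ♗ ♕ ♔ ♗ · ♖│1
  ─────────────────
  a b c d e f g h

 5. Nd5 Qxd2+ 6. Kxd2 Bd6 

  a b c d e f g h
  ─────────────────
8│♜ · ♝ · ♚ · · ♜│8
7│♟ ♟ ♟ ♟ · ♟ ♟ ♟│7
6│· · ♞ ♝ · · · ♞│6
5│· · · ♘ ♟ · · ·│5
4│· · · · · · · ·│4
3│· · · · · ♙ · ·│3
2│♙ ♙ ♙ ♔ ♙ · ♙ ♙│2
1│♖ · ♗ ♕ · ♗ · ♖│1
  ─────────────────
  a b c d e f g h

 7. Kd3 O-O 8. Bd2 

  a b c d e f g h
  ─────────────────
8│♜ · ♝ · · ♜ ♚ ·│8
7│♟ ♟ ♟ ♟ · ♟ ♟ ♟│7
6│· · ♞ ♝ · · · ♞│6
5│· · · ♘ ♟ · · ·│5
4│· · · · · · · ·│4
3│· · · ♔ · ♙ · ·│3
2│♙ ♙ ♙ ♗ ♙ · ♙ ♙│2
1│♖ · · ♕ · ♗ · ♖│1
  ─────────────────
  a b c d e f g h


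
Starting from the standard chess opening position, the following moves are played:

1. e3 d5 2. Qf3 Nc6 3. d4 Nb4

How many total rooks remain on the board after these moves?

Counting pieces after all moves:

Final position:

  a b c d e f g h
  ─────────────────
8│♜ · ♝ ♛ ♚ ♝ ♞ ♜│8
7│♟ ♟ ♟ · ♟ ♟ ♟ ♟│7
6│· · · · · · · ·│6
5│· · · ♟ · · · ·│5
4│· ♞ · ♙ · · · ·│4
3│· · · · ♙ ♕ · ·│3
2│♙ ♙ ♙ · · ♙ ♙ ♙│2
1│♖ ♘ ♗ · ♔ ♗ ♘ ♖│1
  ─────────────────
  a b c d e f g h


4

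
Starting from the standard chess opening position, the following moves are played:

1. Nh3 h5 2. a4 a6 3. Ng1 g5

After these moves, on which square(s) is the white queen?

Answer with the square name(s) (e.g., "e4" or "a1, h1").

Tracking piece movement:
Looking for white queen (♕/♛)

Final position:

  a b c d e f g h
  ─────────────────
8│♜ ♞ ♝ ♛ ♚ ♝ ♞ ♜│8
7│· ♟ ♟ ♟ ♟ ♟ · ·│7
6│♟ · · · · · · ·│6
5│· · · · · · ♟ ♟│5
4│♙ · · · · · · ·│4
3│· · · · · · · ·│3
2│· ♙ ♙ ♙ ♙ ♙ ♙ ♙│2
1│♖ ♘ ♗ ♕ ♔ ♗ ♘ ♖│1
  ─────────────────
  a b c d e f g h


d1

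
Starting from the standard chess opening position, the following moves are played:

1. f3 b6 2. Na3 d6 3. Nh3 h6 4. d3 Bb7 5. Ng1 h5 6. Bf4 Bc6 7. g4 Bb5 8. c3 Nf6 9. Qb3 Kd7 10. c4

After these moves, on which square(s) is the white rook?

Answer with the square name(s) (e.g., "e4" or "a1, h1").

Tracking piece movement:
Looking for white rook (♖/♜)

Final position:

  a b c d e f g h
  ─────────────────
8│♜ ♞ · ♛ · ♝ · ♜│8
7│♟ · ♟ ♚ ♟ ♟ ♟ ·│7
6│· ♟ · ♟ · ♞ · ·│6
5│· ♝ · · · · · ♟│5
4│· · ♙ · · ♗ ♙ ·│4
3│♘ ♕ · ♙ · ♙ · ·│3
2│♙ ♙ · · ♙ · · ♙│2
1│♖ · · · ♔ ♗ ♘ ♖│1
  ─────────────────
  a b c d e f g h


a1, h1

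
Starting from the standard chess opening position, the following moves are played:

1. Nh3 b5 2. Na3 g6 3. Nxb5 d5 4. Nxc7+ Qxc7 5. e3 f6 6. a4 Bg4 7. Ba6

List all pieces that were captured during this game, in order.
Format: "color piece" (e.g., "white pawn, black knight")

Tracking captures:
  Nxb5: captured black pawn
  Nxc7+: captured black pawn
  Qxc7: captured white knight

black pawn, black pawn, white knight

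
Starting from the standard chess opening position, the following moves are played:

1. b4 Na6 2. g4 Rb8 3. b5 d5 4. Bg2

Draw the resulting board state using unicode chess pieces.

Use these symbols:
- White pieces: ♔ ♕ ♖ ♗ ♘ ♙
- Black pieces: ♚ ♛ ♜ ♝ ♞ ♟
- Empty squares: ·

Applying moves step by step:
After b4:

♜ ♞ ♝ ♛ ♚ ♝ ♞ ♜
♟ ♟ ♟ ♟ ♟ ♟ ♟ ♟
· · · · · · · ·
· · · · · · · ·
· ♙ · · · · · ·
· · · · · · · ·
♙ · ♙ ♙ ♙ ♙ ♙ ♙
♖ ♘ ♗ ♕ ♔ ♗ ♘ ♖


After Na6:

♜ · ♝ ♛ ♚ ♝ ♞ ♜
♟ ♟ ♟ ♟ ♟ ♟ ♟ ♟
♞ · · · · · · ·
· · · · · · · ·
· ♙ · · · · · ·
· · · · · · · ·
♙ · ♙ ♙ ♙ ♙ ♙ ♙
♖ ♘ ♗ ♕ ♔ ♗ ♘ ♖


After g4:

♜ · ♝ ♛ ♚ ♝ ♞ ♜
♟ ♟ ♟ ♟ ♟ ♟ ♟ ♟
♞ · · · · · · ·
· · · · · · · ·
· ♙ · · · · ♙ ·
· · · · · · · ·
♙ · ♙ ♙ ♙ ♙ · ♙
♖ ♘ ♗ ♕ ♔ ♗ ♘ ♖


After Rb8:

· ♜ ♝ ♛ ♚ ♝ ♞ ♜
♟ ♟ ♟ ♟ ♟ ♟ ♟ ♟
♞ · · · · · · ·
· · · · · · · ·
· ♙ · · · · ♙ ·
· · · · · · · ·
♙ · ♙ ♙ ♙ ♙ · ♙
♖ ♘ ♗ ♕ ♔ ♗ ♘ ♖


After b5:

· ♜ ♝ ♛ ♚ ♝ ♞ ♜
♟ ♟ ♟ ♟ ♟ ♟ ♟ ♟
♞ · · · · · · ·
· ♙ · · · · · ·
· · · · · · ♙ ·
· · · · · · · ·
♙ · ♙ ♙ ♙ ♙ · ♙
♖ ♘ ♗ ♕ ♔ ♗ ♘ ♖


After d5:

· ♜ ♝ ♛ ♚ ♝ ♞ ♜
♟ ♟ ♟ · ♟ ♟ ♟ ♟
♞ · · · · · · ·
· ♙ · ♟ · · · ·
· · · · · · ♙ ·
· · · · · · · ·
♙ · ♙ ♙ ♙ ♙ · ♙
♖ ♘ ♗ ♕ ♔ ♗ ♘ ♖


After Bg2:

· ♜ ♝ ♛ ♚ ♝ ♞ ♜
♟ ♟ ♟ · ♟ ♟ ♟ ♟
♞ · · · · · · ·
· ♙ · ♟ · · · ·
· · · · · · ♙ ·
· · · · · · · ·
♙ · ♙ ♙ ♙ ♙ ♗ ♙
♖ ♘ ♗ ♕ ♔ · ♘ ♖



  a b c d e f g h
  ─────────────────
8│· ♜ ♝ ♛ ♚ ♝ ♞ ♜│8
7│♟ ♟ ♟ · ♟ ♟ ♟ ♟│7
6│♞ · · · · · · ·│6
5│· ♙ · ♟ · · · ·│5
4│· · · · · · ♙ ·│4
3│· · · · · · · ·│3
2│♙ · ♙ ♙ ♙ ♙ ♗ ♙│2
1│♖ ♘ ♗ ♕ ♔ · ♘ ♖│1
  ─────────────────
  a b c d e f g h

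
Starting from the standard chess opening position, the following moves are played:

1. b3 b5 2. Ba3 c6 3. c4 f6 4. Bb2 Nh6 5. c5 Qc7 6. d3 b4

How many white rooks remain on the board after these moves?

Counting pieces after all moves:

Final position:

  a b c d e f g h
  ─────────────────
8│♜ ♞ ♝ · ♚ ♝ · ♜│8
7│♟ · ♛ ♟ ♟ · ♟ ♟│7
6│· · ♟ · · ♟ · ♞│6
5│· · ♙ · · · · ·│5
4│· ♟ · · · · · ·│4
3│· ♙ · ♙ · · · ·│3
2│♙ ♗ · · ♙ ♙ ♙ ♙│2
1│♖ ♘ · ♕ ♔ ♗ ♘ ♖│1
  ─────────────────
  a b c d e f g h


2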